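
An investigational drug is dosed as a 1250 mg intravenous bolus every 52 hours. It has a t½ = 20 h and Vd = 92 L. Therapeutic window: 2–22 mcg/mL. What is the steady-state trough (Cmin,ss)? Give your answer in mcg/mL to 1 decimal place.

τ/t½ = 52/20 ≈ 2.6, so fraction remaining f = (1/2)^(52/20) ≈ 0.1649.
Accumulation ratio R = 1/(1 − f) ≈ 1/0.8351 ≈ 1.1975.
Single-dose peak C₀ = D/Vd = 1250/92 ≈ 13.587 mcg/mL.
Steady-state peak Cmax,ss = C₀·R ≈ 13.587 × 1.1975 ≈ 16.270 mcg/mL.
One interval later, Cmin,ss = Cmax,ss·e^(−kτ) ≈ 16.270 × 0.1649 ≈ 2.683 mcg/mL.
Trough 2.7 mcg/mL vs MEC 2 mcg/mL: adequate.

2.7 mcg/mL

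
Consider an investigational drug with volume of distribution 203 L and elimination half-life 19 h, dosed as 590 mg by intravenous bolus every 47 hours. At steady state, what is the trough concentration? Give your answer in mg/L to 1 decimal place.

k = ln2/t½ = ln2/19 ≈ 0.036481 h⁻¹; fraction remaining f = e^(−kτ) = e^(−0.036481×47) ≈ 0.1800.
At steady state, accumulation factor R = 1/(1 − e^(−kτ)) ≈ 1.2195.
Each bolus raises the concentration by D/Vd = 590/203 ≈ 2.906 mg/L.
Cmax,ss = C₀/(1 − f) ≈ 2.906/0.8200 ≈ 3.544 mg/L.
One interval later, Cmin,ss = Cmax,ss·e^(−kτ) ≈ 3.544 × 0.1800 ≈ 0.638 mg/L.

0.6 mg/L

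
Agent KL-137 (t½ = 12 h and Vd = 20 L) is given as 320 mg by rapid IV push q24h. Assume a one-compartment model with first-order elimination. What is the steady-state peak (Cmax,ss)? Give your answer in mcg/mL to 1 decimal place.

τ = 24 h = 2 half-lives, so f = (1/2)^2 = 0.25.
At steady state, R = 1/(1 − 0.25) = 4/3.
Single-dose peak C₀ = D/Vd = 320/20 = 16 mcg/mL.
Steady-state peak Cmax,ss = C₀·R = 16 × 4/3 ≈ 21.333 mcg/mL.

21.3 mcg/mL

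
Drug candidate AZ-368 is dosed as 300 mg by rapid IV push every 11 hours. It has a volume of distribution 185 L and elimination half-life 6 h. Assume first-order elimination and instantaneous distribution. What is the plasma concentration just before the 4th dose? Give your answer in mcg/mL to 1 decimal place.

0.6 mcg/mL

f = (1/2)^(τ/t½) = (1/2)^(11/6) ≈ 0.2806.
C₀ = D/Vd = 300/185 ≈ 1.622 mcg/mL.
Before the 4th dose, 3 doses have been given. Superposition: Cmin = C₀·(f + f² + … + f^3).
≈ 1.622 × (0.2806 + 0.0787 + 0.0221) ≈ 1.622 × 0.3814 ≈ 0.619 mcg/mL.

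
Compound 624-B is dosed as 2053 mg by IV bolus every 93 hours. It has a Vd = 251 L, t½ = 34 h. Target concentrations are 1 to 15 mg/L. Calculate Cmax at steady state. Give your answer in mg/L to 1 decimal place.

Over one 93-h interval, 93/34 ≈ 2.7353 half-lives elapse, leaving f ≈ 0.1502 of each dose.
Accumulation ratio R = 1/(1 − f) ≈ 1/0.8498 ≈ 1.1767.
Each bolus raises the concentration by D/Vd = 2053/251 ≈ 8.179 mg/L.
Steady-state peak Cmax,ss = C₀·R ≈ 8.179 × 1.1767 ≈ 9.624 mg/L.
Peak 9.6 mg/L vs MTC 15 mg/L: below toxic threshold.

9.6 mg/L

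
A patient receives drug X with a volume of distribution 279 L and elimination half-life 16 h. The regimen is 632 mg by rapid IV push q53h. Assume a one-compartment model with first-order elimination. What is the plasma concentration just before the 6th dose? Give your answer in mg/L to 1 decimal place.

f = (1/2)^(τ/t½) = (1/2)^(53/16) ≈ 0.1007.
C₀ = D/Vd = 632/279 ≈ 2.265 mg/L.
Before the 6th dose, 5 doses have been given. Superposition: Cmin = C₀·(f + f² + … + f^5).
≈ 2.265 × (0.1007 + 0.0101 + 0.0010 + 0.0001 + 0.0000) ≈ 2.265 × 0.1119 ≈ 0.253 mg/L.

0.3 mg/L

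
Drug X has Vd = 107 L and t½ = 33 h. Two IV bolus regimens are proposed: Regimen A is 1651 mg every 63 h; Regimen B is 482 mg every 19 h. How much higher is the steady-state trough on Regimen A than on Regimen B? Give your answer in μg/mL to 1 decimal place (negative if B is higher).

-3.6 μg/mL

Regimen A: f = (1/2)^(63/33) ≈ 0.2663; Cmin,ss = (1651/107)·f/(1−f) ≈ 5.600 μg/mL.
Regimen B: f = (1/2)^(19/33) ≈ 0.6709; Cmin,ss = (482/107)·f/(1−f) ≈ 9.183 μg/mL.
Difference ≈ 5.600 − 9.183 ≈ -3.583 μg/mL.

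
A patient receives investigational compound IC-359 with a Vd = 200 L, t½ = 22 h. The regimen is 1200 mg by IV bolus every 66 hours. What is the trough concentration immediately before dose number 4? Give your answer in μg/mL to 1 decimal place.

f = (1/2)^(τ/t½) = (1/2)^(66/22) ≈ 0.1250.
C₀ = D/Vd = 1200/200 ≈ 6.000 μg/mL.
Before the 4th dose, 3 doses have been given. Superposition: Cmin = C₀·(f + f² + … + f^3).
≈ 6.000 × (0.1250 + 0.0156 + 0.0020) ≈ 6.000 × 0.1426 ≈ 0.856 μg/mL.

0.9 μg/mL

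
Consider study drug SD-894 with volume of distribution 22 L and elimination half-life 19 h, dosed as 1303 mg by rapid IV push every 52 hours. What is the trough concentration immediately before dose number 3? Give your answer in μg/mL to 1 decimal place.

10.2 μg/mL

f = (1/2)^(τ/t½) = (1/2)^(52/19) ≈ 0.1500.
C₀ = D/Vd = 1303/22 ≈ 59.227 μg/mL.
Before the 3rd dose, 2 doses have been given. Superposition: Cmin = C₀·(f + f²).
≈ 59.227 × (0.1500 + 0.0225) ≈ 59.227 × 0.1725 ≈ 10.217 μg/mL.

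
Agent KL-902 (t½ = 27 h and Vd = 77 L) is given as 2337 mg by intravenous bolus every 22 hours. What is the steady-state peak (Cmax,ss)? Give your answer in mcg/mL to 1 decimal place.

70.3 mcg/mL

Over one 22-h interval, 22/27 ≈ 0.81481 half-lives elapse, leaving f ≈ 0.5685 of each dose.
At steady state, accumulation factor R = 1/(1 − e^(−kτ)) ≈ 2.3175.
Single-dose peak C₀ = D/Vd = 2337/77 ≈ 30.351 mcg/mL.
Cmax,ss = C₀/(1 − f) ≈ 30.351/0.4315 ≈ 70.338 mcg/mL.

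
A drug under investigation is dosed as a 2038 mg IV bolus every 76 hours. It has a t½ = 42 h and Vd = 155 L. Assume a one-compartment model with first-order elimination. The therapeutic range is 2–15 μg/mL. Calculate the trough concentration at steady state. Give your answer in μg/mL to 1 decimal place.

k = ln2/t½ = ln2/42 ≈ 0.016504 h⁻¹; fraction remaining f = e^(−kτ) = e^(−0.016504×76) ≈ 0.2853.
Each bolus raises the concentration by D/Vd = 2038/155 ≈ 13.148 μg/mL.
Steady-state trough Cmin,ss = C₀·f/(1−f) ≈ 13.148 × 0.2853/0.7147 ≈ 5.249 μg/mL.
Trough 5.2 μg/mL vs MEC 2 μg/mL: adequate.

5.2 μg/mL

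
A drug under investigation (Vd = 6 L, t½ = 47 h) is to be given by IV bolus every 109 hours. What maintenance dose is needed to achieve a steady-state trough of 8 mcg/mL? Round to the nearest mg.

192 mg

τ/t½ = 109/47 ≈ 2.3191, so f = (1/2)^(109/47) ≈ 0.200386.
Cmin,ss = (D/Vd)·f/(1−f), so D = Cmin,ss·Vd·(1−f)/f.
D = 8 × 6 × (1−f)/f ≈ 8 × 6 × 3.99037 ≈ 191.54 mg.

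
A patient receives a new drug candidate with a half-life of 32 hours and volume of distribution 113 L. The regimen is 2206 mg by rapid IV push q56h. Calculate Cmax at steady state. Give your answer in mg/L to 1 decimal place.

27.8 mg/L

τ/t½ = 56/32 ≈ 1.75, so fraction remaining f = (1/2)^(56/32) ≈ 0.2973.
At steady state, accumulation factor R = 1/(1 − e^(−kτ)) ≈ 1.4231.
Each bolus raises the concentration by D/Vd = 2206/113 ≈ 19.522 mg/L.
Cmax,ss = C₀/(1 − f) ≈ 19.522/0.7027 ≈ 27.781 mg/L.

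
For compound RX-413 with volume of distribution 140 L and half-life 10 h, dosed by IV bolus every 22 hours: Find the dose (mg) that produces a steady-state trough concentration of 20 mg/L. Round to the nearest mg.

10065 mg

τ/t½ = 22/10 ≈ 2.2, so f = (1/2)^(22/10) ≈ 0.217638.
Cmin,ss = (D/Vd)·f/(1−f), so D = Cmin,ss·Vd·(1−f)/f.
D = 20 × 140 × (1−f)/f ≈ 20 × 140 × 3.59479 ≈ 10065.41 mg.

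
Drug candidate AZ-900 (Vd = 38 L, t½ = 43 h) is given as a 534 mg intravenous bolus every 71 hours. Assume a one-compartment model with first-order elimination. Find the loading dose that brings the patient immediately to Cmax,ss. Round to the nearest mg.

f = (1/2)^(71/43) ≈ 0.318383; accumulation ratio R = 1/(1−f) ≈ 1.46710.
Loading dose to hit Cmax,ss on first dose: D_load = D_maint·R ≈ 534 × 1.46710 ≈ 783.43 mg.

783 mg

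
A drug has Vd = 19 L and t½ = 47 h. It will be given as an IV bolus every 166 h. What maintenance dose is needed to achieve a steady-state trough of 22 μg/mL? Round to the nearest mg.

τ/t½ = 166/47 ≈ 3.5319, so f = (1/2)^(166/47) ≈ 0.086455.
Cmin,ss = (D/Vd)·f/(1−f), so D = Cmin,ss·Vd·(1−f)/f.
D = 22 × 19 × (1−f)/f ≈ 22 × 19 × 10.56671 ≈ 4416.88 mg.

4417 mg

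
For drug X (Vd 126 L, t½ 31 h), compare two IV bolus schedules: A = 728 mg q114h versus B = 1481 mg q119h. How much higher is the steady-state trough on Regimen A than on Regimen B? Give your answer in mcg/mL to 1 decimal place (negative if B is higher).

Regimen A: f = (1/2)^(114/31) ≈ 0.0782; Cmin,ss = (728/126)·f/(1−f) ≈ 0.490 mcg/mL.
Regimen B: f = (1/2)^(119/31) ≈ 0.0699; Cmin,ss = (1481/126)·f/(1−f) ≈ 0.883 mcg/mL.
Difference ≈ 0.490 − 0.883 ≈ -0.393 mcg/mL.

-0.4 mcg/mL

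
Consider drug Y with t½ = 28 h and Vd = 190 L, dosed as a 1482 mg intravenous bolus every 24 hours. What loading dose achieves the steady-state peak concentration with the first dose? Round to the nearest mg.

f = (1/2)^(24/28) ≈ 0.552045; accumulation ratio R = 1/(1−f) ≈ 2.23237.
Loading dose to hit Cmax,ss on first dose: D_load = D_maint·R ≈ 1482 × 2.23237 ≈ 3308.37 mg.

3308 mg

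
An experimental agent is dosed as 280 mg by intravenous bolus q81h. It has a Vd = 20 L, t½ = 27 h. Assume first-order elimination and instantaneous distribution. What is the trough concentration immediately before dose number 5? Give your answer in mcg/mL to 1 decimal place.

2.0 mcg/mL

f = (1/2)^(τ/t½) = (1/2)^(81/27) ≈ 0.1250.
C₀ = D/Vd = 280/20 ≈ 14.000 mcg/mL.
Before the 5th dose, 4 doses have been given. Superposition: Cmin = C₀·(f + f² + … + f^4).
≈ 14.000 × (0.1250 + 0.0156 + 0.0020 + 0.0002) ≈ 14.000 × 0.1428 ≈ 1.999 mcg/mL.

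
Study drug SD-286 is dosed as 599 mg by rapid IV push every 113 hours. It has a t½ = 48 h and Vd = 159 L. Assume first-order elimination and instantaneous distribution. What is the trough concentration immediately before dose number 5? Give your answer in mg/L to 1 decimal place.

0.9 mg/L

f = (1/2)^(τ/t½) = (1/2)^(113/48) ≈ 0.1956.
C₀ = D/Vd = 599/159 ≈ 3.767 mg/L.
Before the 5th dose, 4 doses have been given. Superposition: Cmin = C₀·(f + f² + … + f^4).
≈ 3.767 × (0.1956 + 0.0383 + 0.0075 + 0.0015) ≈ 3.767 × 0.2429 ≈ 0.915 mg/L.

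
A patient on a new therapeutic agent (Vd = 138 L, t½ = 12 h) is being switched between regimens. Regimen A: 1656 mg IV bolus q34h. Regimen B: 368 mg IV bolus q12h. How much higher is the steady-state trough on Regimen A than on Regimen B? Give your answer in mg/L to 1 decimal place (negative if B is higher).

-0.7 mg/L

Regimen A: f = (1/2)^(34/12) ≈ 0.1403; Cmin,ss = (1656/138)·f/(1−f) ≈ 1.958 mg/L.
Regimen B: f = (1/2)^(12/12) ≈ 0.5000; Cmin,ss = (368/138)·f/(1−f) ≈ 2.667 mg/L.
Difference ≈ 1.958 − 2.667 ≈ -0.709 mg/L.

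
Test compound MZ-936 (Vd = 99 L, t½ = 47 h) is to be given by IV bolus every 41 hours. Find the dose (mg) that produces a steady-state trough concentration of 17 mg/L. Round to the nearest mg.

1398 mg

τ/t½ = 41/47 ≈ 0.87234, so f = (1/2)^(41/47) ≈ 0.546260.
Cmin,ss = (D/Vd)·f/(1−f), so D = Cmin,ss·Vd·(1−f)/f.
D = 17 × 99 × (1−f)/f ≈ 17 × 99 × 0.83063 ≈ 1397.95 mg.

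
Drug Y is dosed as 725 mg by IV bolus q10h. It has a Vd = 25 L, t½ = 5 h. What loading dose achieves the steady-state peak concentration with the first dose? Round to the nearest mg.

967 mg

f = (1/2)^(10/5) ≈ 0.250000; accumulation ratio R = 1/(1−f) ≈ 1.33333.
Loading dose to hit Cmax,ss on first dose: D_load = D_maint·R ≈ 725 × 1.33333 ≈ 966.66 mg.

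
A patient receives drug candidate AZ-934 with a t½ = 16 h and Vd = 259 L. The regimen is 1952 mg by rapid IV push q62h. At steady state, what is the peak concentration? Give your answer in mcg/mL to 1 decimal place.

8.1 mcg/mL

k = ln2/t½ = ln2/16 ≈ 0.043322 h⁻¹; fraction remaining f = e^(−kτ) = e^(−0.043322×62) ≈ 0.0682.
At steady state, accumulation factor R = 1/(1 − e^(−kτ)) ≈ 1.0732.
Each bolus raises the concentration by D/Vd = 1952/259 ≈ 7.537 mcg/mL.
Steady-state peak Cmax,ss = C₀·R ≈ 7.537 × 1.0732 ≈ 8.089 mcg/mL.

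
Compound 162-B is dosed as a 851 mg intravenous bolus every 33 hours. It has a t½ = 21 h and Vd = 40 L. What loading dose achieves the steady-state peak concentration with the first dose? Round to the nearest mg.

1283 mg

f = (1/2)^(33/21) ≈ 0.336475; accumulation ratio R = 1/(1−f) ≈ 1.50710.
Loading dose to hit Cmax,ss on first dose: D_load = D_maint·R ≈ 851 × 1.50710 ≈ 1282.54 mg.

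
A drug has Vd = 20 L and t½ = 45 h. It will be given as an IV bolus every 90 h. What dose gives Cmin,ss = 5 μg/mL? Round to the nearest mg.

τ/t½ = 90/45 ≈ 2, so f = (1/2)^(90/45) ≈ 0.250000.
Cmin,ss = (D/Vd)·f/(1−f), so D = Cmin,ss·Vd·(1−f)/f.
D = 5 × 20 × (1−f)/f ≈ 5 × 20 × 3.00000 ≈ 300.00 mg.

300 mg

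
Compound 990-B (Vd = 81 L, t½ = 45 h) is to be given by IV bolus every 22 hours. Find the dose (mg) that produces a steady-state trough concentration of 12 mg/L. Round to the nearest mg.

392 mg

τ/t½ = 22/45 ≈ 0.48889, so f = (1/2)^(22/45) ≈ 0.712574.
Cmin,ss = (D/Vd)·f/(1−f), so D = Cmin,ss·Vd·(1−f)/f.
D = 12 × 81 × (1−f)/f ≈ 12 × 81 × 0.40336 ≈ 392.07 mg.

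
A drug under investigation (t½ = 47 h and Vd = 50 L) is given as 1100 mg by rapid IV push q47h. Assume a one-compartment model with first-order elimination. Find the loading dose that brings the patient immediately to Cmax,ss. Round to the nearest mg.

2200 mg

f = (1/2)^(47/47) ≈ 0.500000; accumulation ratio R = 1/(1−f) ≈ 2.00000.
Loading dose to hit Cmax,ss on first dose: D_load = D_maint·R ≈ 1100 × 2.00000 ≈ 2200.00 mg.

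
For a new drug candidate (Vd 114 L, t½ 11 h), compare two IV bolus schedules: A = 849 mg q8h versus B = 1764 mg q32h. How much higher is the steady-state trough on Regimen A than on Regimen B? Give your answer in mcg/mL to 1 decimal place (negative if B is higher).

9.0 mcg/mL

Regimen A: f = (1/2)^(8/11) ≈ 0.6040; Cmin,ss = (849/114)·f/(1−f) ≈ 11.359 mcg/mL.
Regimen B: f = (1/2)^(32/11) ≈ 0.1331; Cmin,ss = (1764/114)·f/(1−f) ≈ 2.376 mcg/mL.
Difference ≈ 11.359 − 2.376 ≈ 8.983 mcg/mL.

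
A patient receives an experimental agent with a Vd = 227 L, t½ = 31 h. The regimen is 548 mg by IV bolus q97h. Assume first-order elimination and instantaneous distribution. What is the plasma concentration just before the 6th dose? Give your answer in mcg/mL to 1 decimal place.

f = (1/2)^(τ/t½) = (1/2)^(97/31) ≈ 0.1143.
C₀ = D/Vd = 548/227 ≈ 2.414 mcg/mL.
Before the 6th dose, 5 doses have been given. Superposition: Cmin = C₀·(f + f² + … + f^5).
≈ 2.414 × (0.1143 + 0.0131 + 0.0015 + 0.0002 + 0.0000) ≈ 2.414 × 0.1291 ≈ 0.312 mcg/mL.

0.3 mcg/mL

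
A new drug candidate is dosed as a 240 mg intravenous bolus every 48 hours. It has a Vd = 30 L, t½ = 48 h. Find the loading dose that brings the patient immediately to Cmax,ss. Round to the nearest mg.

480 mg

f = (1/2)^(48/48) ≈ 0.500000; accumulation ratio R = 1/(1−f) ≈ 2.00000.
Loading dose to hit Cmax,ss on first dose: D_load = D_maint·R ≈ 240 × 2.00000 ≈ 480.00 mg.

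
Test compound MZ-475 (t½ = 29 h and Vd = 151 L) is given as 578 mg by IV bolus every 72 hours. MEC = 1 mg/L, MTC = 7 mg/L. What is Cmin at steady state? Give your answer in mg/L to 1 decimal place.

Over one 72-h interval, 72/29 ≈ 2.4828 half-lives elapse, leaving f ≈ 0.1789 of each dose.
Single-dose peak C₀ = D/Vd = 578/151 ≈ 3.828 mg/L.
Steady-state trough Cmin,ss = C₀·f/(1−f) ≈ 3.828 × 0.1789/0.8211 ≈ 0.834 mg/L.
Trough 0.8 mg/L vs MEC 1 mg/L: subtherapeutic.

0.8 mg/L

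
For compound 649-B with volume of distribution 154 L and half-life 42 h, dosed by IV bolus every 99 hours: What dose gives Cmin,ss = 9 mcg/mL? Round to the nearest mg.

5715 mg

τ/t½ = 99/42 ≈ 2.3571, so f = (1/2)^(99/42) ≈ 0.195177.
Cmin,ss = (D/Vd)·f/(1−f), so D = Cmin,ss·Vd·(1−f)/f.
D = 9 × 154 × (1−f)/f ≈ 9 × 154 × 4.12355 ≈ 5715.24 mg.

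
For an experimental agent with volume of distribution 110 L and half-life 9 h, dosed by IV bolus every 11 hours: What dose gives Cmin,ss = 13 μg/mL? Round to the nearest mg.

τ/t½ = 11/9 ≈ 1.2222, so f = (1/2)^(11/9) ≈ 0.428622.
Cmin,ss = (D/Vd)·f/(1−f), so D = Cmin,ss·Vd·(1−f)/f.
D = 13 × 110 × (1−f)/f ≈ 13 × 110 × 1.33306 ≈ 1906.28 mg.

1906 mg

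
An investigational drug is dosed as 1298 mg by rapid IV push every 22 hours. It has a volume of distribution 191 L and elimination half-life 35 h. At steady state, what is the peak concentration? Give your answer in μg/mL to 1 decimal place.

19.2 μg/mL

Over one 22-h interval, 22/35 ≈ 0.62857 half-lives elapse, leaving f ≈ 0.6468 of each dose.
At steady state, accumulation factor R = 1/(1 − e^(−kτ)) ≈ 2.8313.
Single-dose peak C₀ = D/Vd = 1298/191 ≈ 6.796 μg/mL.
Cmax,ss = C₀/(1 − f) ≈ 6.796/0.3532 ≈ 19.241 μg/mL.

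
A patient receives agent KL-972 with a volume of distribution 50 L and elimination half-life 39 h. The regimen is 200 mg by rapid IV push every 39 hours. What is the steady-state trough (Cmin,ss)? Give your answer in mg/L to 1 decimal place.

4.0 mg/L

τ = 39 h = 1 half-life, so f = (1/2)^1 = 0.5.
Accumulation ratio R = 1/(1 − f) = 1/0.5 = 2/1.
Single-dose peak C₀ = D/Vd = 200/50 = 4 mg/L.
Steady-state peak Cmax,ss = C₀·R = 4 × 2/1 ≈ 8.000 mg/L.
Steady-state trough Cmin,ss = Cmax,ss·f ≈ 8.000 × 0.5 ≈ 4.000 mg/L.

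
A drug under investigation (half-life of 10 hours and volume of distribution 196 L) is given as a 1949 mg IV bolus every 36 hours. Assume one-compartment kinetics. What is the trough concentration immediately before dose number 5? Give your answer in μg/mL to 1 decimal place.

f = (1/2)^(τ/t½) = (1/2)^(36/10) ≈ 0.0825.
C₀ = D/Vd = 1949/196 ≈ 9.944 μg/mL.
Before the 5th dose, 4 doses have been given. Superposition: Cmin = C₀·(f + f² + … + f^4).
≈ 9.944 × (0.0825 + 0.0068 + 0.0006 + 0.0000) ≈ 9.944 × 0.0899 ≈ 0.894 μg/mL.

0.9 μg/mL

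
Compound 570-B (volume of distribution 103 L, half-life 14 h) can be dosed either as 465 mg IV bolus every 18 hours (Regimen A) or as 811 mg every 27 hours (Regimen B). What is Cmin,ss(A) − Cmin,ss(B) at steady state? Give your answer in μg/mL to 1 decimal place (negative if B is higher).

0.3 μg/mL

Regimen A: f = (1/2)^(18/14) ≈ 0.4102; Cmin,ss = (465/103)·f/(1−f) ≈ 3.140 μg/mL.
Regimen B: f = (1/2)^(27/14) ≈ 0.2627; Cmin,ss = (811/103)·f/(1−f) ≈ 2.805 μg/mL.
Difference ≈ 3.140 − 2.805 ≈ 0.335 μg/mL.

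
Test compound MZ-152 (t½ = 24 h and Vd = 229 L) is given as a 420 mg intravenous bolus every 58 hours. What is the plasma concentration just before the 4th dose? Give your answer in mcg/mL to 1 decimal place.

f = (1/2)^(τ/t½) = (1/2)^(58/24) ≈ 0.1873.
C₀ = D/Vd = 420/229 ≈ 1.834 mcg/mL.
Before the 4th dose, 3 doses have been given. Superposition: Cmin = C₀·(f + f² + … + f^3).
≈ 1.834 × (0.1873 + 0.0351 + 0.0066) ≈ 1.834 × 0.2290 ≈ 0.420 mcg/mL.

0.4 mcg/mL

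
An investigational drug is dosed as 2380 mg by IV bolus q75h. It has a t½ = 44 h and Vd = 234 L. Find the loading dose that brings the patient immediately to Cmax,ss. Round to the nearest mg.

3433 mg

f = (1/2)^(75/44) ≈ 0.306818; accumulation ratio R = 1/(1−f) ≈ 1.44262.
Loading dose to hit Cmax,ss on first dose: D_load = D_maint·R ≈ 2380 × 1.44262 ≈ 3433.44 mg.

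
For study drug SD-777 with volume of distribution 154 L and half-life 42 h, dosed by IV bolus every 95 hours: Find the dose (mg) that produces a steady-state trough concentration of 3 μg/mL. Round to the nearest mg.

1754 mg

τ/t½ = 95/42 ≈ 2.2619, so f = (1/2)^(95/42) ≈ 0.208497.
Cmin,ss = (D/Vd)·f/(1−f), so D = Cmin,ss·Vd·(1−f)/f.
D = 3 × 154 × (1−f)/f ≈ 3 × 154 × 3.79623 ≈ 1753.86 mg.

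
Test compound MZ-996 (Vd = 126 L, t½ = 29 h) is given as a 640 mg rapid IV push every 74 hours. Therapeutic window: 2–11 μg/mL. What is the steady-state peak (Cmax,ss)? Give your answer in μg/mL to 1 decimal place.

Over one 74-h interval, 74/29 ≈ 2.5517 half-lives elapse, leaving f ≈ 0.1706 of each dose.
Accumulation ratio R = 1/(1 − f) ≈ 1/0.8294 ≈ 1.2057.
Single-dose peak C₀ = D/Vd = 640/126 ≈ 5.079 μg/mL.
Cmax,ss = C₀/(1 − f) ≈ 5.079/0.8294 ≈ 6.124 μg/mL.
Peak 6.1 μg/mL vs MTC 11 μg/mL: below toxic threshold.

6.1 μg/mL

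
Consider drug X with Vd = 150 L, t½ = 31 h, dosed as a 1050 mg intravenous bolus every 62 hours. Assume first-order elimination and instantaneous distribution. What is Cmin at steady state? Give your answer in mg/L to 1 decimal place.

2.3 mg/L

The dosing interval is 2 half-lives, so f = 2^(−2) = 0.25.
Accumulation ratio R = 1/(1 − f) = 1/0.75 = 4/3.
Single-dose peak C₀ = D/Vd = 1050/150 = 7 mg/L.
Steady-state peak Cmax,ss = C₀·R = 7 × 4/3 ≈ 9.333 mg/L.
Steady-state trough Cmin,ss = Cmax,ss·f ≈ 9.333 × 0.25 ≈ 2.333 mg/L.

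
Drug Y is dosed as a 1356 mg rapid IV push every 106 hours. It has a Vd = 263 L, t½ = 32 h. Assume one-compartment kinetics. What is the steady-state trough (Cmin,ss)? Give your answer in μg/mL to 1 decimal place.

0.6 μg/mL

k = ln2/t½ = ln2/32 ≈ 0.021661 h⁻¹; fraction remaining f = e^(−kτ) = e^(−0.021661×106) ≈ 0.1007.
At steady state, accumulation factor R = 1/(1 − e^(−kτ)) ≈ 1.1120.
Each bolus raises the concentration by D/Vd = 1356/263 ≈ 5.156 μg/mL.
Steady-state peak Cmax,ss = C₀·R ≈ 5.156 × 1.1120 ≈ 5.733 μg/mL.
Steady-state trough Cmin,ss = Cmax,ss·f ≈ 5.733 × 0.1007 ≈ 0.577 μg/mL.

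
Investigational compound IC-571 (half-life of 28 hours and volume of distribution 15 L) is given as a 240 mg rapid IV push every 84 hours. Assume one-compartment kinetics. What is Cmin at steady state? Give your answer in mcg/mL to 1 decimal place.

2.3 mcg/mL

τ = 84 h = 3 half-lives, so f = (1/2)^3 = 0.125.
Accumulation ratio R = 1/(1 − f) = 1/0.875 = 8/7.
Single-dose peak C₀ = D/Vd = 240/15 = 16 mcg/mL.
Steady-state peak Cmax,ss = C₀·R = 16 × 8/7 ≈ 18.286 mcg/mL.
Steady-state trough Cmin,ss = Cmax,ss·f ≈ 18.286 × 0.125 ≈ 2.286 mcg/mL.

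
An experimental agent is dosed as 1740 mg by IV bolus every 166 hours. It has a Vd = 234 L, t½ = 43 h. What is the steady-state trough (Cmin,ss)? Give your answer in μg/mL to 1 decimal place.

Over one 166-h interval, 166/43 ≈ 3.8605 half-lives elapse, leaving f ≈ 0.0688 of each dose.
Accumulation ratio R = 1/(1 − f) ≈ 1/0.9312 ≈ 1.0739.
Each bolus raises the concentration by D/Vd = 1740/234 ≈ 7.436 μg/mL.
Cmax,ss = C₀/(1 − f) ≈ 7.436/0.9312 ≈ 7.985 μg/mL.
One interval later, Cmin,ss = Cmax,ss·e^(−kτ) ≈ 7.985 × 0.0688 ≈ 0.549 μg/mL.

0.5 μg/mL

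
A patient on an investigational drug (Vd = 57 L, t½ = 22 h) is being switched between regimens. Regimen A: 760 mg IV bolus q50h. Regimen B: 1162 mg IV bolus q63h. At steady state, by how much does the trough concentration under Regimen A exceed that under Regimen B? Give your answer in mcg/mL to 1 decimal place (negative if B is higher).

Regimen A: f = (1/2)^(50/22) ≈ 0.2069; Cmin,ss = (760/57)·f/(1−f) ≈ 3.478 mcg/mL.
Regimen B: f = (1/2)^(63/22) ≈ 0.1374; Cmin,ss = (1162/57)·f/(1−f) ≈ 3.247 mcg/mL.
Difference ≈ 3.478 − 3.247 ≈ 0.231 mcg/mL.

0.2 mcg/mL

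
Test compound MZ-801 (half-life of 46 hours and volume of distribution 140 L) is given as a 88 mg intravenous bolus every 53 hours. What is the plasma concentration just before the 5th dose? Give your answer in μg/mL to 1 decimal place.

0.5 μg/mL

f = (1/2)^(τ/t½) = (1/2)^(53/46) ≈ 0.4499.
C₀ = D/Vd = 88/140 ≈ 0.629 μg/mL.
Before the 5th dose, 4 doses have been given. Superposition: Cmin = C₀·(f + f² + … + f^4).
≈ 0.629 × (0.4499 + 0.2024 + 0.0911 + 0.0410) ≈ 0.629 × 0.7844 ≈ 0.493 μg/mL.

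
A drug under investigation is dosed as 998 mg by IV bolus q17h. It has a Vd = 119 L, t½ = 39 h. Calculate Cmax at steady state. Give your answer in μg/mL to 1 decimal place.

k = ln2/t½ = ln2/39 ≈ 0.017773 h⁻¹; fraction remaining f = e^(−kτ) = e^(−0.017773×17) ≈ 0.7392.
Accumulation ratio R = 1/(1 − f) ≈ 1/0.2608 ≈ 3.8344.
Each bolus raises the concentration by D/Vd = 998/119 ≈ 8.387 μg/mL.
Steady-state peak Cmax,ss = C₀·R ≈ 8.387 × 3.8344 ≈ 32.159 μg/mL.

32.2 μg/mL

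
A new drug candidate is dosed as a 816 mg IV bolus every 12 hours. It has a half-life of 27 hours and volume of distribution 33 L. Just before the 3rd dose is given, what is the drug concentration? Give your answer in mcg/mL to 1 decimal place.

f = (1/2)^(τ/t½) = (1/2)^(12/27) ≈ 0.7349.
C₀ = D/Vd = 816/33 ≈ 24.727 mcg/mL.
Before the 3rd dose, 2 doses have been given. Superposition: Cmin = C₀·(f + f²).
≈ 24.727 × (0.7349 + 0.5401) ≈ 24.727 × 1.2750 ≈ 31.527 mcg/mL.

31.5 mcg/mL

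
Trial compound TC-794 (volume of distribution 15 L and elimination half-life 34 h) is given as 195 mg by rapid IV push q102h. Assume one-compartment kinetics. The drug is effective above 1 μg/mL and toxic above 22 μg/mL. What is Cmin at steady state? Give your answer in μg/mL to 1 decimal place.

1.9 μg/mL

τ = 102 h = 3 half-lives, so f = (1/2)^3 = 0.125.
Accumulation ratio R = 1/(1 − f) = 1/0.875 = 8/7.
Single-dose peak C₀ = D/Vd = 195/15 = 13 μg/mL.
Steady-state peak Cmax,ss = C₀·R = 13 × 8/7 ≈ 14.857 μg/mL.
Steady-state trough Cmin,ss = Cmax,ss·f ≈ 14.857 × 0.125 ≈ 1.857 μg/mL.
Trough 1.9 μg/mL vs MEC 1 μg/mL: adequate.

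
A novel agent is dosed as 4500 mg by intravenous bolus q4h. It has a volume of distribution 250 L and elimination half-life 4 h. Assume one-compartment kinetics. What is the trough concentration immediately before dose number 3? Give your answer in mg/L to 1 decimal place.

13.5 mg/L

f = (1/2)^(τ/t½) = (1/2)^(4/4) ≈ 0.5000.
C₀ = D/Vd = 4500/250 ≈ 18.000 mg/L.
Before the 3rd dose, 2 doses have been given. Superposition: Cmin = C₀·(f + f²).
≈ 18.000 × (0.5000 + 0.2500) ≈ 18.000 × 0.7500 ≈ 13.500 mg/L.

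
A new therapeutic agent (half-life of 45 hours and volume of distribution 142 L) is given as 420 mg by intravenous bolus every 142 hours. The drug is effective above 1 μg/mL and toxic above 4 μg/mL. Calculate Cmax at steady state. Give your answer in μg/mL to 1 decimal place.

3.3 μg/mL

τ/t½ = 142/45 ≈ 3.1556, so fraction remaining f = (1/2)^(142/45) ≈ 0.1122.
Accumulation ratio R = 1/(1 − f) ≈ 1/0.8878 ≈ 1.1264.
Each bolus raises the concentration by D/Vd = 420/142 ≈ 2.958 μg/mL.
Cmax,ss = C₀/(1 − f) ≈ 2.958/0.8878 ≈ 3.332 μg/mL.
Peak 3.3 μg/mL vs MTC 4 μg/mL: below toxic threshold.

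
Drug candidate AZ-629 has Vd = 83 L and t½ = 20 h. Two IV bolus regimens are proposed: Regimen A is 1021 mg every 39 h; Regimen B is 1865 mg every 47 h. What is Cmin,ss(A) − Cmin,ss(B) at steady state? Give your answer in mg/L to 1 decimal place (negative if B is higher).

-1.2 mg/L

Regimen A: f = (1/2)^(39/20) ≈ 0.2588; Cmin,ss = (1021/83)·f/(1−f) ≈ 4.295 mg/L.
Regimen B: f = (1/2)^(47/20) ≈ 0.1961; Cmin,ss = (1865/83)·f/(1−f) ≈ 5.481 mg/L.
Difference ≈ 4.295 − 5.481 ≈ -1.186 mg/L.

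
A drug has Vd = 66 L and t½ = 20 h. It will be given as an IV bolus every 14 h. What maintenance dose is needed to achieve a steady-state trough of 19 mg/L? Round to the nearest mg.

τ/t½ = 14/20 ≈ 0.7, so f = (1/2)^(14/20) ≈ 0.615572.
Cmin,ss = (D/Vd)·f/(1−f), so D = Cmin,ss·Vd·(1−f)/f.
D = 19 × 66 × (1−f)/f ≈ 19 × 66 × 0.62451 ≈ 783.14 mg.

783 mg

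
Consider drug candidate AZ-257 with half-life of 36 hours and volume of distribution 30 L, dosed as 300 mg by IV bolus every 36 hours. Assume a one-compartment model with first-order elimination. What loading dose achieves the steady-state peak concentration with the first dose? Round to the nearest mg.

f = (1/2)^(36/36) ≈ 0.500000; accumulation ratio R = 1/(1−f) ≈ 2.00000.
Loading dose to hit Cmax,ss on first dose: D_load = D_maint·R ≈ 300 × 2.00000 ≈ 600.00 mg.

600 mg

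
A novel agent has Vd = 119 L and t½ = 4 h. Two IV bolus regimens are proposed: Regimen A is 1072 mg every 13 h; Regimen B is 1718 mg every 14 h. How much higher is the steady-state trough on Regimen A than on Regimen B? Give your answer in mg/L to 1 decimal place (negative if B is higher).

-0.3 mg/L

Regimen A: f = (1/2)^(13/4) ≈ 0.1051; Cmin,ss = (1072/119)·f/(1−f) ≈ 1.058 mg/L.
Regimen B: f = (1/2)^(14/4) ≈ 0.0884; Cmin,ss = (1718/119)·f/(1−f) ≈ 1.400 mg/L.
Difference ≈ 1.058 − 1.400 ≈ -0.342 mg/L.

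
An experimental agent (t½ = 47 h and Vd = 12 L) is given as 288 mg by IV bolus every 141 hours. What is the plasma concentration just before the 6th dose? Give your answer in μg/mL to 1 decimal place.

3.4 μg/mL

f = (1/2)^(τ/t½) = (1/2)^(141/47) ≈ 0.1250.
C₀ = D/Vd = 288/12 ≈ 24.000 μg/mL.
Before the 6th dose, 5 doses have been given. Superposition: Cmin = C₀·(f + f² + … + f^5).
≈ 24.000 × (0.1250 + 0.0156 + 0.0020 + 0.0002 + 0.0000) ≈ 24.000 × 0.1428 ≈ 3.427 μg/mL.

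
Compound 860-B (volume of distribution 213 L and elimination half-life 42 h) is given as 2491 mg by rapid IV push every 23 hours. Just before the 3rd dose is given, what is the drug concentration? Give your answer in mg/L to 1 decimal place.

13.5 mg/L

f = (1/2)^(τ/t½) = (1/2)^(23/42) ≈ 0.6841.
C₀ = D/Vd = 2491/213 ≈ 11.695 mg/L.
Before the 3rd dose, 2 doses have been given. Superposition: Cmin = C₀·(f + f²).
≈ 11.695 × (0.6841 + 0.4680) ≈ 11.695 × 1.1521 ≈ 13.474 mg/L.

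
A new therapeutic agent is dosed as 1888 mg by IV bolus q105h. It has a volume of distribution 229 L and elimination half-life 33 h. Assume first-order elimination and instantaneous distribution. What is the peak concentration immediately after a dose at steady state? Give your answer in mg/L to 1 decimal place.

k = ln2/t½ = ln2/33 ≈ 0.021004 h⁻¹; fraction remaining f = e^(−kτ) = e^(−0.021004×105) ≈ 0.1102.
Accumulation ratio R = 1/(1 − f) ≈ 1/0.8898 ≈ 1.1238.
Each bolus raises the concentration by D/Vd = 1888/229 ≈ 8.245 mg/L.
Steady-state peak Cmax,ss = C₀·R ≈ 8.245 × 1.1238 ≈ 9.266 mg/L.

9.3 mg/L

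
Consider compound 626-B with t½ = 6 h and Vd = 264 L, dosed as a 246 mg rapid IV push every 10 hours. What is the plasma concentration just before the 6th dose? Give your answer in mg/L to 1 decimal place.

f = (1/2)^(τ/t½) = (1/2)^(10/6) ≈ 0.3150.
C₀ = D/Vd = 246/264 ≈ 0.932 mg/L.
Before the 6th dose, 5 doses have been given. Superposition: Cmin = C₀·(f + f² + … + f^5).
≈ 0.932 × (0.3150 + 0.0992 + 0.0313 + 0.0098 + 0.0031) ≈ 0.932 × 0.4584 ≈ 0.427 mg/L.

0.4 mg/L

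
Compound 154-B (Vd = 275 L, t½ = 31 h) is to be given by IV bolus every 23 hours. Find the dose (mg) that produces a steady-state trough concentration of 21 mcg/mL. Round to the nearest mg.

3883 mg

τ/t½ = 23/31 ≈ 0.74194, so f = (1/2)^(23/31) ≈ 0.597937.
Cmin,ss = (D/Vd)·f/(1−f), so D = Cmin,ss·Vd·(1−f)/f.
D = 21 × 275 × (1−f)/f ≈ 21 × 275 × 0.67242 ≈ 3883.23 mg.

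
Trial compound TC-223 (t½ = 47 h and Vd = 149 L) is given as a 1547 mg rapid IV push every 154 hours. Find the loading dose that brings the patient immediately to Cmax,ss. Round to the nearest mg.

f = (1/2)^(154/47) ≈ 0.103192; accumulation ratio R = 1/(1−f) ≈ 1.11507.
Loading dose to hit Cmax,ss on first dose: D_load = D_maint·R ≈ 1547 × 1.11507 ≈ 1725.01 mg.

1725 mg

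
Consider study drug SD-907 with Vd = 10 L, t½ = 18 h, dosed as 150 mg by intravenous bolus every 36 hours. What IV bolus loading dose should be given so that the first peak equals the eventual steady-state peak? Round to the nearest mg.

200 mg

f = (1/2)^(36/18) ≈ 0.250000; accumulation ratio R = 1/(1−f) ≈ 1.33333.
Loading dose to hit Cmax,ss on first dose: D_load = D_maint·R ≈ 150 × 1.33333 ≈ 200.00 mg.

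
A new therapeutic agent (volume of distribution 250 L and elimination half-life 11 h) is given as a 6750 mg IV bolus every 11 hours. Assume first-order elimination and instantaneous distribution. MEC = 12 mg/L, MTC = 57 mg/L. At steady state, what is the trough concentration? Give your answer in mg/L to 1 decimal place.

27.0 mg/L

The dosing interval is 1 half-life, so f = 2^(−1) = 0.5.
At steady state, R = 1/(1 − 0.5) = 2/1.
Single-dose peak C₀ = D/Vd = 6750/250 = 27 mg/L.
Steady-state peak Cmax,ss = C₀·R = 27 × 2/1 ≈ 54.000 mg/L.
Steady-state trough Cmin,ss = Cmax,ss·f ≈ 54.000 × 0.5 ≈ 27.000 mg/L.
Trough 27.0 mg/L vs MEC 12 mg/L: adequate.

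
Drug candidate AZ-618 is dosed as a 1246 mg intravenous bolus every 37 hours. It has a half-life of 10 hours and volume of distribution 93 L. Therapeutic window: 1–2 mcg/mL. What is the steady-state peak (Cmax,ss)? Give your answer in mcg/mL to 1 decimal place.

14.5 mcg/mL

Over one 37-h interval, 37/10 ≈ 3.7 half-lives elapse, leaving f ≈ 0.0769 of each dose.
Accumulation ratio R = 1/(1 − f) ≈ 1/0.9231 ≈ 1.0833.
Single-dose peak C₀ = D/Vd = 1246/93 ≈ 13.398 mcg/mL.
Steady-state peak Cmax,ss = C₀·R ≈ 13.398 × 1.0833 ≈ 14.514 mcg/mL.
Peak 14.5 mcg/mL vs MTC 2 mcg/mL: exceeds toxic threshold.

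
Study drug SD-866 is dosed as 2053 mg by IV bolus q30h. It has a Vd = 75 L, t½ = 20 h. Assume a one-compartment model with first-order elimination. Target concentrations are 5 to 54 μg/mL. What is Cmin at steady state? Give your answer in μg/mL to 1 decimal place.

15.0 μg/mL

τ/t½ = 30/20 ≈ 1.5, so fraction remaining f = (1/2)^(30/20) ≈ 0.3536.
At steady state, accumulation factor R = 1/(1 − e^(−kτ)) ≈ 1.5470.
Single-dose peak C₀ = D/Vd = 2053/75 ≈ 27.373 μg/mL.
Cmax,ss = C₀/(1 − f) ≈ 27.373/0.6464 ≈ 42.347 μg/mL.
One interval later, Cmin,ss = Cmax,ss·e^(−kτ) ≈ 42.347 × 0.3536 ≈ 14.974 μg/mL.
Trough 15.0 μg/mL vs MEC 5 μg/mL: adequate.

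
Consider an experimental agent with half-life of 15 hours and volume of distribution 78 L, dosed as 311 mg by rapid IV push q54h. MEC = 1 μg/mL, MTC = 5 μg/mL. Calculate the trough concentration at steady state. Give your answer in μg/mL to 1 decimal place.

τ/t½ = 54/15 ≈ 3.6, so fraction remaining f = (1/2)^(54/15) ≈ 0.0825.
At steady state, accumulation factor R = 1/(1 − e^(−kτ)) ≈ 1.0899.
Each bolus raises the concentration by D/Vd = 311/78 ≈ 3.987 μg/mL.
Steady-state peak Cmax,ss = C₀·R ≈ 3.987 × 1.0899 ≈ 4.345 μg/mL.
Steady-state trough Cmin,ss = Cmax,ss·f ≈ 4.345 × 0.0825 ≈ 0.358 μg/mL.
Trough 0.4 μg/mL vs MEC 1 μg/mL: subtherapeutic.

0.4 μg/mL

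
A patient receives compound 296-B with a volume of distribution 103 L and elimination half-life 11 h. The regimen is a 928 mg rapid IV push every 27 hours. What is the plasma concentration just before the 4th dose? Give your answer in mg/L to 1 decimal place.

f = (1/2)^(τ/t½) = (1/2)^(27/11) ≈ 0.1824.
C₀ = D/Vd = 928/103 ≈ 9.010 mg/L.
Before the 4th dose, 3 doses have been given. Superposition: Cmin = C₀·(f + f² + … + f^3).
≈ 9.010 × (0.1824 + 0.0333 + 0.0061) ≈ 9.010 × 0.2218 ≈ 1.998 mg/L.

2.0 mg/L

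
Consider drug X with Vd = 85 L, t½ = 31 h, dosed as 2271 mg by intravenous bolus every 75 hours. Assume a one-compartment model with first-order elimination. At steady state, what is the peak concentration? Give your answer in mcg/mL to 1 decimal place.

Over one 75-h interval, 75/31 ≈ 2.4194 half-lives elapse, leaving f ≈ 0.1869 of each dose.
Accumulation ratio R = 1/(1 − f) ≈ 1/0.8131 ≈ 1.2299.
Each bolus raises the concentration by D/Vd = 2271/85 ≈ 26.718 mcg/mL.
Cmax,ss = C₀/(1 − f) ≈ 26.718/0.8131 ≈ 32.859 mcg/mL.

32.9 mcg/mL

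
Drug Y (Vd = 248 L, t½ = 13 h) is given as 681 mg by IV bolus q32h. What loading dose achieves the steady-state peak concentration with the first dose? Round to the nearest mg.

832 mg

f = (1/2)^(32/13) ≈ 0.181553; accumulation ratio R = 1/(1−f) ≈ 1.22183.
Loading dose to hit Cmax,ss on first dose: D_load = D_maint·R ≈ 681 × 1.22183 ≈ 832.07 mg.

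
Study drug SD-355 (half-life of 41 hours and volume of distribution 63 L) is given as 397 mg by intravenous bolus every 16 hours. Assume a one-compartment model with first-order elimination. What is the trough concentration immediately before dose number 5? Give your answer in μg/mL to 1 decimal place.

13.4 μg/mL

f = (1/2)^(τ/t½) = (1/2)^(16/41) ≈ 0.7630.
C₀ = D/Vd = 397/63 ≈ 6.302 μg/mL.
Before the 5th dose, 4 doses have been given. Superposition: Cmin = C₀·(f + f² + … + f^4).
≈ 6.302 × (0.7630 + 0.5822 + 0.4442 + 0.3389) ≈ 6.302 × 2.1283 ≈ 13.413 μg/mL.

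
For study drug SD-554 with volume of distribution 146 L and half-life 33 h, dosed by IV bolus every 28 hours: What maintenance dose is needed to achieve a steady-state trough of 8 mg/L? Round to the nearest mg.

τ/t½ = 28/33 ≈ 0.84848, so f = (1/2)^(28/33) ≈ 0.555368.
Cmin,ss = (D/Vd)·f/(1−f), so D = Cmin,ss·Vd·(1−f)/f.
D = 8 × 146 × (1−f)/f ≈ 8 × 146 × 0.80061 ≈ 935.11 mg.

935 mg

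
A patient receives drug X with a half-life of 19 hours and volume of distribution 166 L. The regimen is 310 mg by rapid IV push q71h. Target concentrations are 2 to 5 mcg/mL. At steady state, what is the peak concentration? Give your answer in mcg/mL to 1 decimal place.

2.0 mcg/mL

k = ln2/t½ = ln2/19 ≈ 0.036481 h⁻¹; fraction remaining f = e^(−kτ) = e^(−0.036481×71) ≈ 0.0750.
Accumulation ratio R = 1/(1 − f) ≈ 1/0.9250 ≈ 1.0811.
Each bolus raises the concentration by D/Vd = 310/166 ≈ 1.867 mcg/mL.
Cmax,ss = C₀/(1 − f) ≈ 1.867/0.9250 ≈ 2.018 mcg/mL.
Peak 2.0 mcg/mL vs MTC 5 mcg/mL: below toxic threshold.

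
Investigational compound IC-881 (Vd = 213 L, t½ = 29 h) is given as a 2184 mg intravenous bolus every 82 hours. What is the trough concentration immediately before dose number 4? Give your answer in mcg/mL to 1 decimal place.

f = (1/2)^(τ/t½) = (1/2)^(82/29) ≈ 0.1409.
C₀ = D/Vd = 2184/213 ≈ 10.254 mcg/mL.
Before the 4th dose, 3 doses have been given. Superposition: Cmin = C₀·(f + f² + … + f^3).
≈ 10.254 × (0.1409 + 0.0199 + 0.0028) ≈ 10.254 × 0.1636 ≈ 1.678 mcg/mL.

1.7 mcg/mL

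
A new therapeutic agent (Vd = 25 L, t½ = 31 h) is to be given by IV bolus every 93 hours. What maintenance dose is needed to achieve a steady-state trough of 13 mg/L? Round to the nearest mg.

τ/t½ = 93/31 ≈ 3, so f = (1/2)^(93/31) ≈ 0.125000.
Cmin,ss = (D/Vd)·f/(1−f), so D = Cmin,ss·Vd·(1−f)/f.
D = 13 × 25 × (1−f)/f ≈ 13 × 25 × 7.00000 ≈ 2275.00 mg.

2275 mg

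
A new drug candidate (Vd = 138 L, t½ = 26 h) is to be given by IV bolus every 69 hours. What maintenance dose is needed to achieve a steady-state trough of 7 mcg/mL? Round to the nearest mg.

5113 mg

τ/t½ = 69/26 ≈ 2.6538, so f = (1/2)^(69/26) ≈ 0.158896.
Cmin,ss = (D/Vd)·f/(1−f), so D = Cmin,ss·Vd·(1−f)/f.
D = 7 × 138 × (1−f)/f ≈ 7 × 138 × 5.29342 ≈ 5113.44 mg.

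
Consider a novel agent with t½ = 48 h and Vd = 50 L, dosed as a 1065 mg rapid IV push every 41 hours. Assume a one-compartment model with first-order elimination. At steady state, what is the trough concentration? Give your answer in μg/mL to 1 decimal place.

26.4 μg/mL

Over one 41-h interval, 41/48 ≈ 0.85417 half-lives elapse, leaving f ≈ 0.5532 of each dose.
Accumulation ratio R = 1/(1 − f) ≈ 1/0.4468 ≈ 2.2381.
Each bolus raises the concentration by D/Vd = 1065/50 ≈ 21.300 μg/mL.
Steady-state peak Cmax,ss = C₀·R ≈ 21.300 × 2.2381 ≈ 47.672 μg/mL.
Steady-state trough Cmin,ss = Cmax,ss·f ≈ 47.672 × 0.5532 ≈ 26.372 μg/mL.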